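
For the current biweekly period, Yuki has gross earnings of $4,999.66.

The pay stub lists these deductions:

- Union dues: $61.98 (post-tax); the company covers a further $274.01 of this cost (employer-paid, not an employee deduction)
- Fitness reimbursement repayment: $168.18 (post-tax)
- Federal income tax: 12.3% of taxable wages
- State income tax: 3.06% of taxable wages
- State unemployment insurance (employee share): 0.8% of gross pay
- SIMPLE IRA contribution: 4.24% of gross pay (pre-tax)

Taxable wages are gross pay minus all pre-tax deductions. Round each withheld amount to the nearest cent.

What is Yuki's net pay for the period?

$3,782.13

SIMPLE IRA contribution: $4,999.66 × 0.0424 = $211.99
Taxable wages = $4,999.66 − $211.99 = $4,787.67
Federal income tax: $4,787.67 × 0.123 = $588.88
State income tax: $4,787.67 × 0.0306 = $146.50
State unemployment insurance (employee share): $4,999.66 × 0.008 = $40.00
Fitness reimbursement repayment: $168.18
Union dues: $61.98
(Employer's $274.01 toward union dues is not withheld from the employee.)
Total deductions = $211.99 + $588.88 + $146.50 + $40.00 + $168.18 + $61.98 = $1,217.53
Net pay = $4,999.66 − $1,217.53 = $3,782.13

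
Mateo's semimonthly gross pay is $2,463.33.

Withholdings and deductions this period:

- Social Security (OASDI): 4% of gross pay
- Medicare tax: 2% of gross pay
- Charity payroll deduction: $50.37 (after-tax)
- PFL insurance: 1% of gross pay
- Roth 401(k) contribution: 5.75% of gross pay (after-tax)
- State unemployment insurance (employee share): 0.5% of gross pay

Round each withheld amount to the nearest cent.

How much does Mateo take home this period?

State unemployment insurance (employee share): $2,463.33 × 0.005 = $12.32
Social Security (OASDI): $2,463.33 × 0.04 = $98.53
Medicare tax: $2,463.33 × 0.02 = $49.27
PFL insurance: $2,463.33 × 0.01 = $24.63
Roth 401(k) contribution: $2,463.33 × 0.0575 = $141.64
Charity payroll deduction: $50.37
Total deductions = $12.32 + $98.53 + $49.27 + $24.63 + $141.64 + $50.37 = $376.76
Net pay = $2,463.33 − $376.76 = $2,086.57

$2,086.57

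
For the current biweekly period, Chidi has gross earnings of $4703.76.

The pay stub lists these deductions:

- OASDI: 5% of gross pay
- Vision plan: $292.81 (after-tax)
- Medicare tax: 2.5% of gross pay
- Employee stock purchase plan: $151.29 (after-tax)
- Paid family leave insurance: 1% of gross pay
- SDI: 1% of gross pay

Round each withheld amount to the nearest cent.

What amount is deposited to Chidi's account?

$3812.80

Medicare tax: $4703.76 × 0.025 = $117.59
SDI: $4703.76 × 0.01 = $47.04
Paid family leave insurance: $4703.76 × 0.01 = $47.04
OASDI: $4703.76 × 0.05 = $235.19
Vision plan: $292.81
Employee stock purchase plan: $151.29
Total deductions = $117.59 + $47.04 + $47.04 + $235.19 + $292.81 + $151.29 = $890.96
Net pay = $4703.76 − $890.96 = $3812.80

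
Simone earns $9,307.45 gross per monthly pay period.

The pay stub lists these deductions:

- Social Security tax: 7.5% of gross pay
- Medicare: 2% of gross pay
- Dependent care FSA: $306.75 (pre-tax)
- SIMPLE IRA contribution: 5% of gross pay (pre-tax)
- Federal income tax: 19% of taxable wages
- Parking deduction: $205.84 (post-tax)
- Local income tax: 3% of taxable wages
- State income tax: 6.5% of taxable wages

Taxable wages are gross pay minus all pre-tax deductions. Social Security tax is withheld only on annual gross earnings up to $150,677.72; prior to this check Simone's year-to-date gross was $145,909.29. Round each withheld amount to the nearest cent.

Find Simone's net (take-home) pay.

Dependent care FSA: $306.75
SIMPLE IRA contribution: $9,307.45 × 0.05 = $465.37
Pre-tax total = $306.75 + $465.37 = $772.12
Taxable wages = $9,307.45 − $772.12 = $8,535.33
State income tax: $8,535.33 × 0.065 = $554.80
Federal income tax: $8,535.33 × 0.19 = $1,621.71
Local income tax: $8,535.33 × 0.03 = $256.06
Social Security tax: only $150,677.72 − $145,909.29 = $4,768.43 of this check is subject → $4,768.43 × 0.075 = $357.63
Medicare: $9,307.45 × 0.02 = $186.15
Parking deduction: $205.84
Total deductions = $306.75 + $465.37 + $554.80 + $1,621.71 + $256.06 + $357.63 + $186.15 + $205.84 = $3,954.31
Net pay = $9,307.45 − $3,954.31 = $5,353.14

$5,353.14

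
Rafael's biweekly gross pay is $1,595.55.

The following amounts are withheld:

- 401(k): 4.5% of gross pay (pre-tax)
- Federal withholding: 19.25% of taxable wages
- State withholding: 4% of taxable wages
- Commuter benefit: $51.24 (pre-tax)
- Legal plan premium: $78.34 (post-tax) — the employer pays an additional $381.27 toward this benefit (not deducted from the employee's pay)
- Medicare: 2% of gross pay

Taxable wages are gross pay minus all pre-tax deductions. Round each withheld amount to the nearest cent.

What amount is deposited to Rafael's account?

Commuter benefit: $51.24
401(k): $1,595.55 × 0.045 = $71.80
Pre-tax total = $51.24 + $71.80 = $123.04
Taxable wages = $1,595.55 − $123.04 = $1,472.51
Federal withholding: $1,472.51 × 0.1925 = $283.46
State withholding: $1,472.51 × 0.04 = $58.90
Medicare: $1,595.55 × 0.02 = $31.91
Legal plan premium: $78.34
(Employer's $381.27 toward legal plan premium is not withheld from the employee.)
Total deductions = $51.24 + $71.80 + $283.46 + $58.90 + $31.91 + $78.34 = $575.65
Net pay = $1,595.55 − $575.65 = $1,019.90

$1,019.90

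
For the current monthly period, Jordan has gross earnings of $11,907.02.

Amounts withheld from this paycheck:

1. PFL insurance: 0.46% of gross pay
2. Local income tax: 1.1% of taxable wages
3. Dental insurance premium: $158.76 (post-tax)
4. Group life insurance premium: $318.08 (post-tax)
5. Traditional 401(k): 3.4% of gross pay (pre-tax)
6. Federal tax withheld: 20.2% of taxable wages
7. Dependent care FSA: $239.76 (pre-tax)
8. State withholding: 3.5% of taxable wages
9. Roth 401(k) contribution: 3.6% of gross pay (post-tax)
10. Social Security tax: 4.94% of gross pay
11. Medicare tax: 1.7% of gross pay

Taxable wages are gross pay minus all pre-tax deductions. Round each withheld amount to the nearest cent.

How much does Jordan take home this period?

Traditional 401(k): $11,907.02 × 0.034 = $404.84
Dependent care FSA: $239.76
Pre-tax total = $404.84 + $239.76 = $644.60
Taxable wages = $11,907.02 − $644.60 = $11,262.42
State withholding: $11,262.42 × 0.035 = $394.18
Local income tax: $11,262.42 × 0.011 = $123.89
Federal tax withheld: $11,262.42 × 0.202 = $2,275.01
Social Security tax: $11,907.02 × 0.0494 = $588.21
Medicare tax: $11,907.02 × 0.017 = $202.42
PFL insurance: $11,907.02 × 0.0046 = $54.77
Group life insurance premium: $318.08
Roth 401(k) contribution: $11,907.02 × 0.036 = $428.65
Dental insurance premium: $158.76
Total deductions = $404.84 + $239.76 + $394.18 + $123.89 + $2,275.01 + $588.21 + $202.42 + $54.77 + $318.08 + $428.65 + $158.76 = $5,188.57
Net pay = $11,907.02 − $5,188.57 = $6,718.45

$6,718.45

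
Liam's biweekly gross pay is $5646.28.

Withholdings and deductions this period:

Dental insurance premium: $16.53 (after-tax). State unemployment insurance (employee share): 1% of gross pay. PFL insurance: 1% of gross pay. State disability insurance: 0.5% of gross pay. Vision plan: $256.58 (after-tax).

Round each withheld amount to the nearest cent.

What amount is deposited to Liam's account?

State unemployment insurance (employee share): $5646.28 × 0.01 = $56.46
PFL insurance: $5646.28 × 0.01 = $56.46
State disability insurance: $5646.28 × 0.005 = $28.23
Dental insurance premium: $16.53
Vision plan: $256.58
Total deductions = $56.46 + $56.46 + $28.23 + $16.53 + $256.58 = $414.26
Net pay = $5646.28 − $414.26 = $5232.02

$5232.02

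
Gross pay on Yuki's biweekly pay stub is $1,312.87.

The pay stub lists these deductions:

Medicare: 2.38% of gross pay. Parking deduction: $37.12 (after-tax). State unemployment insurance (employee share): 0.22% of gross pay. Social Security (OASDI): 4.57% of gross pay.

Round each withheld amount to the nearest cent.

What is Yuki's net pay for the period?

$1,181.61

Social Security (OASDI): $1,312.87 × 0.0457 = $60.00
State unemployment insurance (employee share): $1,312.87 × 0.0022 = $2.89
Medicare: $1,312.87 × 0.0238 = $31.25
Parking deduction: $37.12
Total deductions = $60.00 + $2.89 + $31.25 + $37.12 = $131.26
Net pay = $1,312.87 − $131.26 = $1,181.61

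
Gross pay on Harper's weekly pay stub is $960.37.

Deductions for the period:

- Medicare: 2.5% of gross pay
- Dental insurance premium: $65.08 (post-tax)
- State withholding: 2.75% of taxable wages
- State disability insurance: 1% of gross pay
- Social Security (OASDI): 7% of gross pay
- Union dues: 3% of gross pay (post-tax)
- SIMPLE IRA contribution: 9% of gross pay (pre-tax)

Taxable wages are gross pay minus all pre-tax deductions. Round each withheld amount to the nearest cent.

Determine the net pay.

SIMPLE IRA contribution: $960.37 × 0.09 = $86.43
Taxable wages = $960.37 − $86.43 = $873.94
State withholding: $873.94 × 0.0275 = $24.03
Medicare: $960.37 × 0.025 = $24.01
State disability insurance: $960.37 × 0.01 = $9.60
Social Security (OASDI): $960.37 × 0.07 = $67.23
Union dues: $960.37 × 0.03 = $28.81
Dental insurance premium: $65.08
Total deductions = $86.43 + $24.03 + $24.01 + $9.60 + $67.23 + $28.81 + $65.08 = $305.19
Net pay = $960.37 − $305.19 = $655.18

$655.18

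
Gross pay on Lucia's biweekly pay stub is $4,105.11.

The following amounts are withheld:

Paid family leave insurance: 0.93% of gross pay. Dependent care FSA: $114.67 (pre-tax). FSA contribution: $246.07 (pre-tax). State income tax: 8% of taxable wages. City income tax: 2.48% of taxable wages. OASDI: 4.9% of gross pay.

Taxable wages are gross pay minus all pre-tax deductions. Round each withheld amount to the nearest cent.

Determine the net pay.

Dependent care FSA: $114.67
FSA contribution: $246.07
Pre-tax total = $114.67 + $246.07 = $360.74
Taxable wages = $4,105.11 − $360.74 = $3,744.37
State income tax: $3,744.37 × 0.08 = $299.55
City income tax: $3,744.37 × 0.0248 = $92.86
OASDI: $4,105.11 × 0.049 = $201.15
Paid family leave insurance: $4,105.11 × 0.0093 = $38.18
Total deductions = $114.67 + $246.07 + $299.55 + $92.86 + $201.15 + $38.18 = $992.48
Net pay = $4,105.11 − $992.48 = $3,112.63

$3,112.63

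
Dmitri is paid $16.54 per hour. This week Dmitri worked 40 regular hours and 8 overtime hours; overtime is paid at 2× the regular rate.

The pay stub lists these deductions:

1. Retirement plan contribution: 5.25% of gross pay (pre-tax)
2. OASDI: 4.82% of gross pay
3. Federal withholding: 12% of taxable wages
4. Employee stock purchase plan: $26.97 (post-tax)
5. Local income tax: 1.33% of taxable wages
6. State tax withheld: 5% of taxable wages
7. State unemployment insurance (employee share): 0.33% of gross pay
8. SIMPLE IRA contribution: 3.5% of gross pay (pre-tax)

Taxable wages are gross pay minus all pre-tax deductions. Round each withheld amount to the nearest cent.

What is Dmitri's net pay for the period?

Regular pay: 40 × $16.54 = $661.60
Overtime pay: 8 × $16.54 × 2 = $264.64
Gross pay = $661.60 + $264.64 = $926.24
Retirement plan contribution: $926.24 × 0.0525 = $48.63
SIMPLE IRA contribution: $926.24 × 0.035 = $32.42
Pre-tax total = $48.63 + $32.42 = $81.05
Taxable wages = $926.24 − $81.05 = $845.19
Local income tax: $845.19 × 0.0133 = $11.24
State tax withheld: $845.19 × 0.05 = $42.26
Federal withholding: $845.19 × 0.12 = $101.42
OASDI: $926.24 × 0.0482 = $44.64
State unemployment insurance (employee share): $926.24 × 0.0033 = $3.06
Employee stock purchase plan: $26.97
Total deductions = $48.63 + $32.42 + $11.24 + $42.26 + $101.42 + $44.64 + $3.06 + $26.97 = $310.64
Net pay = $926.24 − $310.64 = $615.60

$615.60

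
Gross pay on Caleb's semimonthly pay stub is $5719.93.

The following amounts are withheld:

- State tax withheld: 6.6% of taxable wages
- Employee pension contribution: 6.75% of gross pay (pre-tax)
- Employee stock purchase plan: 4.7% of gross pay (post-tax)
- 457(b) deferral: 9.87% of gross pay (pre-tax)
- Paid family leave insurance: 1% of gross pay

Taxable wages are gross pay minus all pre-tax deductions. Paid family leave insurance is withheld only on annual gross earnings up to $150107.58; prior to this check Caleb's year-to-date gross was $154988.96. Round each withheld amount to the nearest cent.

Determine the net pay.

$4185.66

457(b) deferral: $5719.93 × 0.0987 = $564.56
Employee pension contribution: $5719.93 × 0.0675 = $386.10
Pre-tax total = $564.56 + $386.10 = $950.66
Taxable wages = $5719.93 − $950.66 = $4769.27
State tax withheld: $4769.27 × 0.066 = $314.77
Paid family leave insurance: annual cap $150107.58 already reached (YTD $154988.96), so $0.00
Employee stock purchase plan: $5719.93 × 0.047 = $268.84
Total deductions = $564.56 + $386.10 + $314.77 + $0.00 + $268.84 = $1534.27
Net pay = $5719.93 − $1534.27 = $4185.66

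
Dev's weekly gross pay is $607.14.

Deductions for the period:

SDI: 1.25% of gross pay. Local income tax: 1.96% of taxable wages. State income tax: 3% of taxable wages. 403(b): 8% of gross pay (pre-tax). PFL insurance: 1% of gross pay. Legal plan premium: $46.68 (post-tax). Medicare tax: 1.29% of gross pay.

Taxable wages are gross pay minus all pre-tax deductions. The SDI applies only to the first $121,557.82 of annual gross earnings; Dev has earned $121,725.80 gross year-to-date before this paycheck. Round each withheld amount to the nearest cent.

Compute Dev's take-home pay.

$470.28

403(b): $607.14 × 0.08 = $48.57
Taxable wages = $607.14 − $48.57 = $558.57
State income tax: $558.57 × 0.03 = $16.76
Local income tax: $558.57 × 0.0196 = $10.95
Medicare tax: $607.14 × 0.0129 = $7.83
PFL insurance: $607.14 × 0.01 = $6.07
SDI: annual cap $121,557.82 already reached (YTD $121,725.80), so $0.00
Legal plan premium: $46.68
Total deductions = $48.57 + $16.76 + $10.95 + $7.83 + $6.07 + $0.00 + $46.68 = $136.86
Net pay = $607.14 − $136.86 = $470.28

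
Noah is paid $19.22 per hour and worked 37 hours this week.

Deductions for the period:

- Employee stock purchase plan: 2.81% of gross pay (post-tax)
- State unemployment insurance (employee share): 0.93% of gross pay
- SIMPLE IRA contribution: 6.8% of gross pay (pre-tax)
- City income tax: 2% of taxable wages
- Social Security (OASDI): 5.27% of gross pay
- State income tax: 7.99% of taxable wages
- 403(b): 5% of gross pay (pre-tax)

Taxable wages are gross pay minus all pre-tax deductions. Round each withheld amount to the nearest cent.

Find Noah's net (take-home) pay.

$500.50

Gross pay: 37 × $19.22 = $711.14
403(b): $711.14 × 0.05 = $35.56
SIMPLE IRA contribution: $711.14 × 0.068 = $48.36
Pre-tax total = $35.56 + $48.36 = $83.92
Taxable wages = $711.14 − $83.92 = $627.22
City income tax: $627.22 × 0.02 = $12.54
State income tax: $627.22 × 0.0799 = $50.11
State unemployment insurance (employee share): $711.14 × 0.0093 = $6.61
Social Security (OASDI): $711.14 × 0.0527 = $37.48
Employee stock purchase plan: $711.14 × 0.0281 = $19.98
Total deductions = $35.56 + $48.36 + $12.54 + $50.11 + $6.61 + $37.48 + $19.98 = $210.64
Net pay = $711.14 − $210.64 = $500.50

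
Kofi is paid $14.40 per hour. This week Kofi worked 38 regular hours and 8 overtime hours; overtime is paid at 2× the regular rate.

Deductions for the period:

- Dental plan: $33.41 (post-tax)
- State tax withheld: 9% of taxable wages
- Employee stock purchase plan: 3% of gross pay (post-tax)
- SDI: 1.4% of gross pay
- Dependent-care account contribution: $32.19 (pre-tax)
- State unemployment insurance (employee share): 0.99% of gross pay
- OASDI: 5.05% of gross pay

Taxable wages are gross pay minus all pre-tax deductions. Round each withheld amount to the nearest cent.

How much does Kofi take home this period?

Regular pay: 38 × $14.40 = $547.20
Overtime pay: 8 × $14.40 × 2 = $230.40
Gross pay = $547.20 + $230.40 = $777.60
Dependent-care account contribution: $32.19
Taxable wages = $777.60 − $32.19 = $745.41
State tax withheld: $745.41 × 0.09 = $67.09
State unemployment insurance (employee share): $777.60 × 0.0099 = $7.70
SDI: $777.60 × 0.014 = $10.89
OASDI: $777.60 × 0.0505 = $39.27
Dental plan: $33.41
Employee stock purchase plan: $777.60 × 0.03 = $23.33
Total deductions = $32.19 + $67.09 + $7.70 + $10.89 + $39.27 + $33.41 + $23.33 = $213.88
Net pay = $777.60 − $213.88 = $563.72

$563.72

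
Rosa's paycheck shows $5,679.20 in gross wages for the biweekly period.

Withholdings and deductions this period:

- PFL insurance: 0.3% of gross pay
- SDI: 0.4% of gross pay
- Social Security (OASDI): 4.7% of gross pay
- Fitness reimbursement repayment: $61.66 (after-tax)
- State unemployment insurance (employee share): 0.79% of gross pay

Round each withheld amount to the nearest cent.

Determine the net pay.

$5,265.99

PFL insurance: $5,679.20 × 0.003 = $17.04
Social Security (OASDI): $5,679.20 × 0.047 = $266.92
SDI: $5,679.20 × 0.004 = $22.72
State unemployment insurance (employee share): $5,679.20 × 0.0079 = $44.87
Fitness reimbursement repayment: $61.66
Total deductions = $17.04 + $266.92 + $22.72 + $44.87 + $61.66 = $413.21
Net pay = $5,679.20 − $413.21 = $5,265.99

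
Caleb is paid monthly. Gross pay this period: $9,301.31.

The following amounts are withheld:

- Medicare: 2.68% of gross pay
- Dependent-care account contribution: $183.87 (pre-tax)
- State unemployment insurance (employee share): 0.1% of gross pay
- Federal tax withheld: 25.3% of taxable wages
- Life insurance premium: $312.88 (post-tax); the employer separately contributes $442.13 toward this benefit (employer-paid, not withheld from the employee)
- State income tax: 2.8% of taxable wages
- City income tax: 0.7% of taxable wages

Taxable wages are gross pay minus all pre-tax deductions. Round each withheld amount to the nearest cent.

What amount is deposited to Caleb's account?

Dependent-care account contribution: $183.87
Taxable wages = $9,301.31 − $183.87 = $9,117.44
State income tax: $9,117.44 × 0.028 = $255.29
City income tax: $9,117.44 × 0.007 = $63.82
Federal tax withheld: $9,117.44 × 0.253 = $2,306.71
State unemployment insurance (employee share): $9,301.31 × 0.001 = $9.30
Medicare: $9,301.31 × 0.0268 = $249.28
Life insurance premium: $312.88
(Employer's $442.13 toward life insurance premium is not withheld from the employee.)
Total deductions = $183.87 + $255.29 + $63.82 + $2,306.71 + $9.30 + $249.28 + $312.88 = $3,381.15
Net pay = $9,301.31 − $3,381.15 = $5,920.16

$5,920.16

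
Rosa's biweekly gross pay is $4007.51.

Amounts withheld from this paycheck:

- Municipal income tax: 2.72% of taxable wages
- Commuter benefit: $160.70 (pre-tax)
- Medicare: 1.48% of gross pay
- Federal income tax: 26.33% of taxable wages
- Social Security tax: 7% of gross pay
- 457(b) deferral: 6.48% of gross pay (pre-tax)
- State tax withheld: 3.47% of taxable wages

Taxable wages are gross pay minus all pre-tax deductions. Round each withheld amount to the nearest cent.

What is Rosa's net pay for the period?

457(b) deferral: $4007.51 × 0.0648 = $259.69
Commuter benefit: $160.70
Pre-tax total = $259.69 + $160.70 = $420.39
Taxable wages = $4007.51 − $420.39 = $3587.12
State tax withheld: $3587.12 × 0.0347 = $124.47
Municipal income tax: $3587.12 × 0.0272 = $97.57
Federal income tax: $3587.12 × 0.2633 = $944.49
Social Security tax: $4007.51 × 0.07 = $280.53
Medicare: $4007.51 × 0.0148 = $59.31
Total deductions = $259.69 + $160.70 + $124.47 + $97.57 + $944.49 + $280.53 + $59.31 = $1926.76
Net pay = $4007.51 − $1926.76 = $2080.75

$2080.75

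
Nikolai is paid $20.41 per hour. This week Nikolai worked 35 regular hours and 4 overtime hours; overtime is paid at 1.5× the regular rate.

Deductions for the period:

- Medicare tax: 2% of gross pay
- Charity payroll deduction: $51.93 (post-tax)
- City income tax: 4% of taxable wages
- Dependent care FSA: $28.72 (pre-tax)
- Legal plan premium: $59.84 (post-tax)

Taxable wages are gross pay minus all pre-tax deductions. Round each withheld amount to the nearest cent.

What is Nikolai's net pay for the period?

Regular pay: 35 × $20.41 = $714.35
Overtime pay: 4 × $20.41 × 1.5 = $122.46
Gross pay = $714.35 + $122.46 = $836.81
Dependent care FSA: $28.72
Taxable wages = $836.81 − $28.72 = $808.09
City income tax: $808.09 × 0.04 = $32.32
Medicare tax: $836.81 × 0.02 = $16.74
Legal plan premium: $59.84
Charity payroll deduction: $51.93
Total deductions = $28.72 + $32.32 + $16.74 + $59.84 + $51.93 = $189.55
Net pay = $836.81 − $189.55 = $647.26

$647.26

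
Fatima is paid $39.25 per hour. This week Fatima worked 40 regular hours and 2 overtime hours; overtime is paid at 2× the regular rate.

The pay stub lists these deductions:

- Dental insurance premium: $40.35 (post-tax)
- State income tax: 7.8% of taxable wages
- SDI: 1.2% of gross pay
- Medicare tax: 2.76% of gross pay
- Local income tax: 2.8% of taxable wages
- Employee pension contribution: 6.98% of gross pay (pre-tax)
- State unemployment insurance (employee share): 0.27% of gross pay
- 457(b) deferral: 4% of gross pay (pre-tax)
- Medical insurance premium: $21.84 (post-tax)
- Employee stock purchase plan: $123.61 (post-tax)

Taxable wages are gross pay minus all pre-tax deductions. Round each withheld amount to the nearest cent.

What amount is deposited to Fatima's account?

$1,115.56

Regular pay: 40 × $39.25 = $1,570.00
Overtime pay: 2 × $39.25 × 2 = $157.00
Gross pay = $1,570.00 + $157.00 = $1,727.00
Employee pension contribution: $1,727.00 × 0.0698 = $120.54
457(b) deferral: $1,727.00 × 0.04 = $69.08
Pre-tax total = $120.54 + $69.08 = $189.62
Taxable wages = $1,727.00 − $189.62 = $1,537.38
Local income tax: $1,537.38 × 0.028 = $43.05
State income tax: $1,537.38 × 0.078 = $119.92
State unemployment insurance (employee share): $1,727.00 × 0.0027 = $4.66
SDI: $1,727.00 × 0.012 = $20.72
Medicare tax: $1,727.00 × 0.0276 = $47.67
Medical insurance premium: $21.84
Employee stock purchase plan: $123.61
Dental insurance premium: $40.35
Total deductions = $120.54 + $69.08 + $43.05 + $119.92 + $4.66 + $20.72 + $47.67 + $21.84 + $123.61 + $40.35 = $611.44
Net pay = $1,727.00 − $611.44 = $1,115.56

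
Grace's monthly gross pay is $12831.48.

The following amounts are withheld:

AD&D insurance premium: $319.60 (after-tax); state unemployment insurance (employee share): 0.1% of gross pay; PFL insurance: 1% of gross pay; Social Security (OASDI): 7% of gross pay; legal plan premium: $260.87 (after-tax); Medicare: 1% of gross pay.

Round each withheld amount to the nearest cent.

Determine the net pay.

$11083.36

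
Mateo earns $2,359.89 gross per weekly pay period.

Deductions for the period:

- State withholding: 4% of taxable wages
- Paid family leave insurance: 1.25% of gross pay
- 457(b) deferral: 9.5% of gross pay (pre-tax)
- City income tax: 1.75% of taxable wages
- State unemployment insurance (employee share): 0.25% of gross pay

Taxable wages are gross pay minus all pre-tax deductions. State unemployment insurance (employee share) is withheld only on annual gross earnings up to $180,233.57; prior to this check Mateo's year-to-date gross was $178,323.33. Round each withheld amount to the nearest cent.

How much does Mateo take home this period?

457(b) deferral: $2,359.89 × 0.095 = $224.19
Taxable wages = $2,359.89 − $224.19 = $2,135.70
City income tax: $2,135.70 × 0.0175 = $37.37
State withholding: $2,135.70 × 0.04 = $85.43
State unemployment insurance (employee share): only $180,233.57 − $178,323.33 = $1,910.24 of this check is subject → $1,910.24 × 0.0025 = $4.78
Paid family leave insurance: $2,359.89 × 0.0125 = $29.50
Total deductions = $224.19 + $37.37 + $85.43 + $4.78 + $29.50 = $381.27
Net pay = $2,359.89 − $381.27 = $1,978.62

$1,978.62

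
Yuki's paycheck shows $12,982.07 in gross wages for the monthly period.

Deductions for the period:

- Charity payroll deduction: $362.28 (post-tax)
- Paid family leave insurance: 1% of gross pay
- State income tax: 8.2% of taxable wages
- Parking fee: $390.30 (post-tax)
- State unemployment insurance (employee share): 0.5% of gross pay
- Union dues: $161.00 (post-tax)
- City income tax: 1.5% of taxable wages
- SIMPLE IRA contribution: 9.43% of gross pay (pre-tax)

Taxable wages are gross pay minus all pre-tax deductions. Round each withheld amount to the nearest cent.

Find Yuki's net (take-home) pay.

SIMPLE IRA contribution: $12,982.07 × 0.0943 = $1,224.21
Taxable wages = $12,982.07 − $1,224.21 = $11,757.86
City income tax: $11,757.86 × 0.015 = $176.37
State income tax: $11,757.86 × 0.082 = $964.14
Paid family leave insurance: $12,982.07 × 0.01 = $129.82
State unemployment insurance (employee share): $12,982.07 × 0.005 = $64.91
Parking fee: $390.30
Charity payroll deduction: $362.28
Union dues: $161.00
Total deductions = $1,224.21 + $176.37 + $964.14 + $129.82 + $64.91 + $390.30 + $362.28 + $161.00 = $3,473.03
Net pay = $12,982.07 − $3,473.03 = $9,509.04

$9,509.04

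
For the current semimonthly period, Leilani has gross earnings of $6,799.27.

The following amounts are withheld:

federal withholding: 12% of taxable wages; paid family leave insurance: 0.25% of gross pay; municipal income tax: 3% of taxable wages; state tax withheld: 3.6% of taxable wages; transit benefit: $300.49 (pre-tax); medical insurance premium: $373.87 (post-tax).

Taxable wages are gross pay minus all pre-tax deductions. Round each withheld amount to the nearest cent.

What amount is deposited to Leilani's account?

$4,899.14

Transit benefit: $300.49
Taxable wages = $6,799.27 − $300.49 = $6,498.78
State tax withheld: $6,498.78 × 0.036 = $233.96
Municipal income tax: $6,498.78 × 0.03 = $194.96
Federal withholding: $6,498.78 × 0.12 = $779.85
Paid family leave insurance: $6,799.27 × 0.0025 = $17.00
Medical insurance premium: $373.87
Total deductions = $300.49 + $233.96 + $194.96 + $779.85 + $17.00 + $373.87 = $1,900.13
Net pay = $6,799.27 − $1,900.13 = $4,899.14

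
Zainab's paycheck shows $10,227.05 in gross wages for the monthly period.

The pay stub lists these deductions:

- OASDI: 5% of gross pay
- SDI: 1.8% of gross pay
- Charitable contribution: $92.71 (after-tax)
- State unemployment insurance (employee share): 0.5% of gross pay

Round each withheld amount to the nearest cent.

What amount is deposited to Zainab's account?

$9,387.76

SDI: $10,227.05 × 0.018 = $184.09
OASDI: $10,227.05 × 0.05 = $511.35
State unemployment insurance (employee share): $10,227.05 × 0.005 = $51.14
Charitable contribution: $92.71
Total deductions = $184.09 + $511.35 + $51.14 + $92.71 = $839.29
Net pay = $10,227.05 − $839.29 = $9,387.76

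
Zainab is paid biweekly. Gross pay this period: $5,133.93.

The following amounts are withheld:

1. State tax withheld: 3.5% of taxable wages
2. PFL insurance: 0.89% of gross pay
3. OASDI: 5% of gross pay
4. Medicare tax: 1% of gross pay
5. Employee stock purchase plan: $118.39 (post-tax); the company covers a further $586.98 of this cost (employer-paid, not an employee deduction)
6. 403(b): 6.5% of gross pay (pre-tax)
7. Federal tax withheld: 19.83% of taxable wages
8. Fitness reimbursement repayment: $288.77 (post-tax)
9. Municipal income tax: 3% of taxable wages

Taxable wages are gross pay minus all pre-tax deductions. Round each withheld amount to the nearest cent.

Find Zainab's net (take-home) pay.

403(b): $5,133.93 × 0.065 = $333.71
Taxable wages = $5,133.93 − $333.71 = $4,800.22
State tax withheld: $4,800.22 × 0.035 = $168.01
Municipal income tax: $4,800.22 × 0.03 = $144.01
Federal tax withheld: $4,800.22 × 0.1983 = $951.88
OASDI: $5,133.93 × 0.05 = $256.70
PFL insurance: $5,133.93 × 0.0089 = $45.69
Medicare tax: $5,133.93 × 0.01 = $51.34
Fitness reimbursement repayment: $288.77
Employee stock purchase plan: $118.39
(Employer's $586.98 toward employee stock purchase plan is not withheld from the employee.)
Total deductions = $333.71 + $168.01 + $144.01 + $951.88 + $256.70 + $45.69 + $51.34 + $288.77 + $118.39 = $2,358.50
Net pay = $5,133.93 − $2,358.50 = $2,775.43

$2,775.43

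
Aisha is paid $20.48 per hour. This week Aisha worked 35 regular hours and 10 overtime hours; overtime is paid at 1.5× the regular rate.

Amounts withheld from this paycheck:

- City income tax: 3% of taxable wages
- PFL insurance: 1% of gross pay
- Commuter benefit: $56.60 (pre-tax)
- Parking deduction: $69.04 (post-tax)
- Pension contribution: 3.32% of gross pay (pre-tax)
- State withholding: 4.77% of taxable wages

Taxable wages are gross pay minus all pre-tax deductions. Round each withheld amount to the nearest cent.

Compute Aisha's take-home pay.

$781.60

Regular pay: 35 × $20.48 = $716.80
Overtime pay: 10 × $20.48 × 1.5 = $307.20
Gross pay = $716.80 + $307.20 = $1,024.00
Commuter benefit: $56.60
Pension contribution: $1,024.00 × 0.0332 = $34.00
Pre-tax total = $56.60 + $34.00 = $90.60
Taxable wages = $1,024.00 − $90.60 = $933.40
City income tax: $933.40 × 0.03 = $28.00
State withholding: $933.40 × 0.0477 = $44.52
PFL insurance: $1,024.00 × 0.01 = $10.24
Parking deduction: $69.04
Total deductions = $56.60 + $34.00 + $28.00 + $44.52 + $10.24 + $69.04 = $242.40
Net pay = $1,024.00 − $242.40 = $781.60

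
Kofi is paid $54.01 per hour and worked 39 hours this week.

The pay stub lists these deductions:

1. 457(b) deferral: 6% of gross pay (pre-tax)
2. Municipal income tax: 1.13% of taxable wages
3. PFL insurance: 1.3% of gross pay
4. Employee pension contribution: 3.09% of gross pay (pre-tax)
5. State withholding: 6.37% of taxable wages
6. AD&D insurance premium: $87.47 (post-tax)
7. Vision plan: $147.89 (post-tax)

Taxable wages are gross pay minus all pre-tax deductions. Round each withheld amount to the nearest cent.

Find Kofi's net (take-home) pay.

Gross pay: 39 × $54.01 = $2106.39
457(b) deferral: $2106.39 × 0.06 = $126.38
Employee pension contribution: $2106.39 × 0.0309 = $65.09
Pre-tax total = $126.38 + $65.09 = $191.47
Taxable wages = $2106.39 − $191.47 = $1914.92
State withholding: $1914.92 × 0.0637 = $121.98
Municipal income tax: $1914.92 × 0.0113 = $21.64
PFL insurance: $2106.39 × 0.013 = $27.38
Vision plan: $147.89
AD&D insurance premium: $87.47
Total deductions = $126.38 + $65.09 + $121.98 + $21.64 + $27.38 + $147.89 + $87.47 = $597.83
Net pay = $2106.39 − $597.83 = $1508.56

$1508.56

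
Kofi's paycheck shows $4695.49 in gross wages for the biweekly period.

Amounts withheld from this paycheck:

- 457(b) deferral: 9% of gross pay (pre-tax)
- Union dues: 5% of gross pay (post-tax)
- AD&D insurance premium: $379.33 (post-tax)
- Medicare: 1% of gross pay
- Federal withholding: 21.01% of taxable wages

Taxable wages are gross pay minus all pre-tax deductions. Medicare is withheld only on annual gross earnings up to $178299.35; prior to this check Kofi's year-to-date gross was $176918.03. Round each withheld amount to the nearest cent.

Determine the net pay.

$2747.25

457(b) deferral: $4695.49 × 0.09 = $422.59
Taxable wages = $4695.49 − $422.59 = $4272.90
Federal withholding: $4272.90 × 0.2101 = $897.74
Medicare: only $178299.35 − $176918.03 = $1381.32 of this check is subject → $1381.32 × 0.01 = $13.81
AD&D insurance premium: $379.33
Union dues: $4695.49 × 0.05 = $234.77
Total deductions = $422.59 + $897.74 + $13.81 + $379.33 + $234.77 = $1948.24
Net pay = $4695.49 − $1948.24 = $2747.25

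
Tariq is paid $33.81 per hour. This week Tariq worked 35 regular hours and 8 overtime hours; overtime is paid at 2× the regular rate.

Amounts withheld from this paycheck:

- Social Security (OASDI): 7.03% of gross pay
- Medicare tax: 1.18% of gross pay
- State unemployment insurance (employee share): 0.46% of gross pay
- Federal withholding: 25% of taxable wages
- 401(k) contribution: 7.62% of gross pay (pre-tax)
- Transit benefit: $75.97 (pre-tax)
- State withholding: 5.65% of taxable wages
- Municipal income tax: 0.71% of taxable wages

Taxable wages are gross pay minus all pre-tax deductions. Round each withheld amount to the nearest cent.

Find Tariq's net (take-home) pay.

$891.73

Regular pay: 35 × $33.81 = $1,183.35
Overtime pay: 8 × $33.81 × 2 = $540.96
Gross pay = $1,183.35 + $540.96 = $1,724.31
401(k) contribution: $1,724.31 × 0.0762 = $131.39
Transit benefit: $75.97
Pre-tax total = $131.39 + $75.97 = $207.36
Taxable wages = $1,724.31 − $207.36 = $1,516.95
Municipal income tax: $1,516.95 × 0.0071 = $10.77
Federal withholding: $1,516.95 × 0.25 = $379.24
State withholding: $1,516.95 × 0.0565 = $85.71
Social Security (OASDI): $1,724.31 × 0.0703 = $121.22
State unemployment insurance (employee share): $1,724.31 × 0.0046 = $7.93
Medicare tax: $1,724.31 × 0.0118 = $20.35
Total deductions = $131.39 + $75.97 + $10.77 + $379.24 + $85.71 + $121.22 + $7.93 + $20.35 = $832.58
Net pay = $1,724.31 − $832.58 = $891.73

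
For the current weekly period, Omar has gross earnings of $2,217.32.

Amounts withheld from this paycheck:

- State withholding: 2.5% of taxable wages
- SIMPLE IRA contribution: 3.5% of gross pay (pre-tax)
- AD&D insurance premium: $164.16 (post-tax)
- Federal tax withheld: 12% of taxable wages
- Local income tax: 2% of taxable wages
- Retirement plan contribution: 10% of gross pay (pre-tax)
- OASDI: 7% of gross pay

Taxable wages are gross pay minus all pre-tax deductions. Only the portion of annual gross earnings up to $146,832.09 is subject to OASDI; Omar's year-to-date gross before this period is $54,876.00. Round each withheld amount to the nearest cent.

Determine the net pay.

SIMPLE IRA contribution: $2,217.32 × 0.035 = $77.61
Retirement plan contribution: $2,217.32 × 0.1 = $221.73
Pre-tax total = $77.61 + $221.73 = $299.34
Taxable wages = $2,217.32 − $299.34 = $1,917.98
State withholding: $1,917.98 × 0.025 = $47.95
Federal tax withheld: $1,917.98 × 0.12 = $230.16
Local income tax: $1,917.98 × 0.02 = $38.36
OASDI: cap not yet reached, full $2,217.32 is subject → $2,217.32 × 0.07 = $155.21
AD&D insurance premium: $164.16
Total deductions = $77.61 + $221.73 + $47.95 + $230.16 + $38.36 + $155.21 + $164.16 = $935.18
Net pay = $2,217.32 − $935.18 = $1,282.14

$1,282.14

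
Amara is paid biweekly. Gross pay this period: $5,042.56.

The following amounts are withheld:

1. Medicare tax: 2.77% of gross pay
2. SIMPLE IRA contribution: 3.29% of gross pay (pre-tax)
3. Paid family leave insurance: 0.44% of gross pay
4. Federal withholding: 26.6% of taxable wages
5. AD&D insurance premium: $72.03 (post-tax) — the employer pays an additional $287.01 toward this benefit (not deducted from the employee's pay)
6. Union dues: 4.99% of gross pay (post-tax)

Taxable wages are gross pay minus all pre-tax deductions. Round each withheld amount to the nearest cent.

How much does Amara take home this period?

SIMPLE IRA contribution: $5,042.56 × 0.0329 = $165.90
Taxable wages = $5,042.56 − $165.90 = $4,876.66
Federal withholding: $4,876.66 × 0.266 = $1,297.19
Medicare tax: $5,042.56 × 0.0277 = $139.68
Paid family leave insurance: $5,042.56 × 0.0044 = $22.19
Union dues: $5,042.56 × 0.0499 = $251.62
AD&D insurance premium: $72.03
(Employer's $287.01 toward AD&D insurance premium is not withheld from the employee.)
Total deductions = $165.90 + $1,297.19 + $139.68 + $22.19 + $251.62 + $72.03 = $1,948.61
Net pay = $5,042.56 − $1,948.61 = $3,093.95

$3,093.95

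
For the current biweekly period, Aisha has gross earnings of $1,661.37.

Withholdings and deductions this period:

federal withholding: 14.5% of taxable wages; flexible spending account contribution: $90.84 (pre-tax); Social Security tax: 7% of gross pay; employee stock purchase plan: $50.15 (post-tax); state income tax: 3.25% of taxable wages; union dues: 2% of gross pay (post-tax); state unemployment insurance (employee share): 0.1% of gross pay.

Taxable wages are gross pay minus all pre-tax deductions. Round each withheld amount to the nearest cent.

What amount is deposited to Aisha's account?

Flexible spending account contribution: $90.84
Taxable wages = $1,661.37 − $90.84 = $1,570.53
Federal withholding: $1,570.53 × 0.145 = $227.73
State income tax: $1,570.53 × 0.0325 = $51.04
State unemployment insurance (employee share): $1,661.37 × 0.001 = $1.66
Social Security tax: $1,661.37 × 0.07 = $116.30
Union dues: $1,661.37 × 0.02 = $33.23
Employee stock purchase plan: $50.15
Total deductions = $90.84 + $227.73 + $51.04 + $1.66 + $116.30 + $33.23 + $50.15 = $570.95
Net pay = $1,661.37 − $570.95 = $1,090.42

$1,090.42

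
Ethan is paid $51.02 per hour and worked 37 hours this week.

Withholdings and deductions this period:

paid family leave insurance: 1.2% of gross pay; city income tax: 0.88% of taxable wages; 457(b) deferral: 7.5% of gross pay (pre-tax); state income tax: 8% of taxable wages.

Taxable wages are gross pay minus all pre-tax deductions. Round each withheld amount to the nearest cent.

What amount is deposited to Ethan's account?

Gross pay: 37 × $51.02 = $1,887.74
457(b) deferral: $1,887.74 × 0.075 = $141.58
Taxable wages = $1,887.74 − $141.58 = $1,746.16
City income tax: $1,746.16 × 0.0088 = $15.37
State income tax: $1,746.16 × 0.08 = $139.69
Paid family leave insurance: $1,887.74 × 0.012 = $22.65
Total deductions = $141.58 + $15.37 + $139.69 + $22.65 = $319.29
Net pay = $1,887.74 − $319.29 = $1,568.45

$1,568.45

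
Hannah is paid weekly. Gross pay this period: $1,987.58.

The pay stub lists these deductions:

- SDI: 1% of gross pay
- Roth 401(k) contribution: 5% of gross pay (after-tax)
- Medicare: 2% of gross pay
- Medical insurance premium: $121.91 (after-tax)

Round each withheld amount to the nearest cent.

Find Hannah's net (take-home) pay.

Medicare: $1,987.58 × 0.02 = $39.75
SDI: $1,987.58 × 0.01 = $19.88
Medical insurance premium: $121.91
Roth 401(k) contribution: $1,987.58 × 0.05 = $99.38
Total deductions = $39.75 + $19.88 + $121.91 + $99.38 = $280.92
Net pay = $1,987.58 − $280.92 = $1,706.66

$1,706.66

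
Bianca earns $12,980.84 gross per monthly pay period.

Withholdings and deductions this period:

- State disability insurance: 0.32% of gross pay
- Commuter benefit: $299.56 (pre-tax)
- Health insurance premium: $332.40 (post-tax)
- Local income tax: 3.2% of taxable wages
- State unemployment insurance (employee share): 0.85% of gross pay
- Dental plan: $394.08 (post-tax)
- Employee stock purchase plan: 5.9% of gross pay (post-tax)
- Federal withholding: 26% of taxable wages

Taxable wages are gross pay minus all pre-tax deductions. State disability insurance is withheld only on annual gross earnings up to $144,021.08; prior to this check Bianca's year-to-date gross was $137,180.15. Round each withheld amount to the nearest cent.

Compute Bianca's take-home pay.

$7,353.77

Commuter benefit: $299.56
Taxable wages = $12,980.84 − $299.56 = $12,681.28
Local income tax: $12,681.28 × 0.032 = $405.80
Federal withholding: $12,681.28 × 0.26 = $3,297.13
State unemployment insurance (employee share): $12,980.84 × 0.0085 = $110.34
State disability insurance: only $144,021.08 − $137,180.15 = $6,840.93 of this check is subject → $6,840.93 × 0.0032 = $21.89
Employee stock purchase plan: $12,980.84 × 0.059 = $765.87
Dental plan: $394.08
Health insurance premium: $332.40
Total deductions = $299.56 + $405.80 + $3,297.13 + $110.34 + $21.89 + $765.87 + $394.08 + $332.40 = $5,627.07
Net pay = $12,980.84 − $5,627.07 = $7,353.77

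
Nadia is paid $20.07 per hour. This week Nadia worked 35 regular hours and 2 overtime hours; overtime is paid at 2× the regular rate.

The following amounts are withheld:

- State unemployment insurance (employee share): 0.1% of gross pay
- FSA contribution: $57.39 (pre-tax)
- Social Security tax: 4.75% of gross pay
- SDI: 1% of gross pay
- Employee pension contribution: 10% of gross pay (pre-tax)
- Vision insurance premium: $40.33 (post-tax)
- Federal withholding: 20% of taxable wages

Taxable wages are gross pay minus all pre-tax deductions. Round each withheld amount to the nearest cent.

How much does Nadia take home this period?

Regular pay: 35 × $20.07 = $702.45
Overtime pay: 2 × $20.07 × 2 = $80.28
Gross pay = $702.45 + $80.28 = $782.73
FSA contribution: $57.39
Employee pension contribution: $782.73 × 0.1 = $78.27
Pre-tax total = $57.39 + $78.27 = $135.66
Taxable wages = $782.73 − $135.66 = $647.07
Federal withholding: $647.07 × 0.2 = $129.41
SDI: $782.73 × 0.01 = $7.83
State unemployment insurance (employee share): $782.73 × 0.001 = $0.78
Social Security tax: $782.73 × 0.0475 = $37.18
Vision insurance premium: $40.33
Total deductions = $57.39 + $78.27 + $129.41 + $7.83 + $0.78 + $37.18 + $40.33 = $351.19
Net pay = $782.73 − $351.19 = $431.54

$431.54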